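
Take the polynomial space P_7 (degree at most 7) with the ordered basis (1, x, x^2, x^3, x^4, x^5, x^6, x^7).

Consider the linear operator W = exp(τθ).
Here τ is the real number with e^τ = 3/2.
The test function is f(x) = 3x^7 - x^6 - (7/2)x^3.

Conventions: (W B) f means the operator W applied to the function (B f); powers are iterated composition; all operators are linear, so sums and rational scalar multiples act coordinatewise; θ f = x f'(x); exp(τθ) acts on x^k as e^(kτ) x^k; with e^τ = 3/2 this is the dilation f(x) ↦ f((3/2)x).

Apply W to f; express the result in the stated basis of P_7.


exp(τθ) x^k = e^(kτ) x^k; with e^τ = 3/2 this sends x^k to (3/2)^k x^k
x^3 ↦ 27/8 x^3
x^6 ↦ 729/64 x^6
x^7 ↦ 2187/128 x^7
applying this coordinatewise to f: exp(τθ) f = (6561/128)x^7 - (729/64)x^6 - (189/16)x^3

the result is g(x) = (6561/128)x^7 - (729/64)x^6 - (189/16)x^3


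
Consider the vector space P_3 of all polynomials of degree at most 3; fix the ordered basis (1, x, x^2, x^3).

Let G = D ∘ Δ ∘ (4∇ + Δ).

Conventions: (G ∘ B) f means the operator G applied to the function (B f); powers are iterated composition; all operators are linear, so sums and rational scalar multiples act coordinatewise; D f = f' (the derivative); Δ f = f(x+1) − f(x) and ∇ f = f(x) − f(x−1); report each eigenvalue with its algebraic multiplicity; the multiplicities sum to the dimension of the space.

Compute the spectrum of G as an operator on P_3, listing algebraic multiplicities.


λ = 0 (multiplicity 4)

image of 1: 0
image of x: 0
image of x^2: 0
image of x^3: 30
the matrix is upper triangular; its diagonal is (0, 0, 0, 0)
for a triangular matrix the eigenvalues are the diagonal entries, with algebraic multiplicity their repetition count


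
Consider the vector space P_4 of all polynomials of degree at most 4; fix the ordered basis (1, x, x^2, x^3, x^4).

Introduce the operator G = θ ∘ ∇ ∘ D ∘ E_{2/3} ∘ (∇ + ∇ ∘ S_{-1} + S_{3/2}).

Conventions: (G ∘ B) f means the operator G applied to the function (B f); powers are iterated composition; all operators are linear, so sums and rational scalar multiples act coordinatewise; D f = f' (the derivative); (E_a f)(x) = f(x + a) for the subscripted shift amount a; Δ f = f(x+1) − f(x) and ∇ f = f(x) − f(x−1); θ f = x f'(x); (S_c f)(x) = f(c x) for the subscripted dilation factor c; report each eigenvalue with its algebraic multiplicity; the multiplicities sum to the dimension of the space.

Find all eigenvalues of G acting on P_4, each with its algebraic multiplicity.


λ = 0 (multiplicity 5)

image of 1: 0
image of x: 0
image of x^2: 0
image of x^3: (81/4)x
image of x^4: (243/2)x^2 + (273/4)x
the matrix is upper triangular; its diagonal is (0, 0, 0, 0, 0)
for a triangular matrix the eigenvalues are the diagonal entries, with algebraic multiplicity their repetition count


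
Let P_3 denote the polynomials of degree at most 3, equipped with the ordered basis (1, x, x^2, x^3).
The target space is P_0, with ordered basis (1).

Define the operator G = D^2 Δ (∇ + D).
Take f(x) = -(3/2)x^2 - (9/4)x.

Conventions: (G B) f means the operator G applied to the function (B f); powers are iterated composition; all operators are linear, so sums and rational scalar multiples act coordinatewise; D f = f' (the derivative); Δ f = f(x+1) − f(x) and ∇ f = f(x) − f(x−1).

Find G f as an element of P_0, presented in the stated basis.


g(x) = 0

∇ f = -3x - 3/4
D f = -3x - 9/4
(∇ + D) f = -6x - 3
Δ (∇ + D) f = -6
D (Δ (∇ + D)) f = 0
D D (Δ (∇ + D)) f = 0


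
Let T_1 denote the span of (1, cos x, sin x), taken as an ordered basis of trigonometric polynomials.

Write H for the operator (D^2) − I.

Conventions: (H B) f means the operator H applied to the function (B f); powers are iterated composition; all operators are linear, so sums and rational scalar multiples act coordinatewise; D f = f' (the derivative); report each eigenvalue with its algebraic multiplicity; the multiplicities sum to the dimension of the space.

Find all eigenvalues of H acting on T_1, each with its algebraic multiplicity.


λ = -2 (multiplicity 2), λ = -1 (multiplicity 1)

image of 1: -1
image of cos x: -2cos x
image of sin x: -2sin x
the matrix is diagonal; its diagonal is (-1, -2, -2)
for a triangular matrix the eigenvalues are the diagonal entries, with algebraic multiplicity their repetition count


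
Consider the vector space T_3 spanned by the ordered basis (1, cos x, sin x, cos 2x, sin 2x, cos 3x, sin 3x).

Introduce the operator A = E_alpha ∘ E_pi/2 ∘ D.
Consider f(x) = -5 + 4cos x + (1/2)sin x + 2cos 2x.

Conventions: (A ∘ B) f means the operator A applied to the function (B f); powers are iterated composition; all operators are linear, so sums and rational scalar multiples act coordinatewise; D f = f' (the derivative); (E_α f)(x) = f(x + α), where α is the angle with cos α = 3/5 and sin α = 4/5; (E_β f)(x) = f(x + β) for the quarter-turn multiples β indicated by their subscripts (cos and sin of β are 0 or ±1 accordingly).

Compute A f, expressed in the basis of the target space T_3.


D f = (1/2)cos x - 4sin x - 4sin 2x
E_pi/2 D f = -4cos x - (1/2)sin x + 4sin 2x
E_alpha E_pi/2 D f = -(14/5)cos x + (29/10)sin x + (96/25)cos 2x - (28/25)sin 2x

the result is g(x) = -(14/5)cos x + (29/10)sin x + (96/25)cos 2x - (28/25)sin 2x


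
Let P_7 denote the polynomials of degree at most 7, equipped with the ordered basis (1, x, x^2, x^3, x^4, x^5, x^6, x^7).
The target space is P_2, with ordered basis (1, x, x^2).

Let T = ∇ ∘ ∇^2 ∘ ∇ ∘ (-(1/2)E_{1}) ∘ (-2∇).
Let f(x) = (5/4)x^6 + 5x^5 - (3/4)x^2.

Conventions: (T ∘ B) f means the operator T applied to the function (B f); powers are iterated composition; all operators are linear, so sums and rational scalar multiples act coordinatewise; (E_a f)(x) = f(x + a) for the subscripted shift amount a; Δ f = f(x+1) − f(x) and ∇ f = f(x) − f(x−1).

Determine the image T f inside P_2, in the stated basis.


g(x) = 900x - 750

∇ f = (15/2)x^5 + (25/4)x^4 - 25x^3 + (125/4)x^2 - 19x + 9/2
(-2∇) f = -15x^5 - (25/2)x^4 + 50x^3 - (125/2)x^2 + 38x - 9
E_{1} (-2∇) f = -15x^5 - (175/2)x^4 - 150x^3 - (275/2)x^2 - 62x - 11
(-(1/2)E_{1}) (-2∇) f = (15/2)x^5 + (175/4)x^4 + 75x^3 + (275/4)x^2 + 31x + 11/2
∇ (-(1/2)E_{1}) (-2∇) f = (75/2)x^4 + 100x^3 + (75/2)x^2 + 50x + 1
∇ ∇ (-(1/2)E_{1}) (-2∇) f = 150x^3 + 75x^2 - 75x + 75
∇ ∇ ∇ (-(1/2)E_{1}) (-2∇) f = 450x^2 - 300x
∇ (∇^2 ∘ ∇ ∘ (-(1/2)E_{1})) (-2∇) f = 900x - 750


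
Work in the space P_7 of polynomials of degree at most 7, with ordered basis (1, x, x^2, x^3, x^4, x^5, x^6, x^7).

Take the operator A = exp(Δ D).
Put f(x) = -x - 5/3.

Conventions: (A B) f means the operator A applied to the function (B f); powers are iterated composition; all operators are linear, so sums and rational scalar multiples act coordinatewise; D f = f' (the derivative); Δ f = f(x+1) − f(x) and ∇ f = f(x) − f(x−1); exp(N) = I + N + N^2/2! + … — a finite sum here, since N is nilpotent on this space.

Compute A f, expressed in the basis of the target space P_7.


the series for exp(Δ D) f terminates at order 0
exp(Δ D) f = -x - 5/3

the result is g(x) = -x - 5/3


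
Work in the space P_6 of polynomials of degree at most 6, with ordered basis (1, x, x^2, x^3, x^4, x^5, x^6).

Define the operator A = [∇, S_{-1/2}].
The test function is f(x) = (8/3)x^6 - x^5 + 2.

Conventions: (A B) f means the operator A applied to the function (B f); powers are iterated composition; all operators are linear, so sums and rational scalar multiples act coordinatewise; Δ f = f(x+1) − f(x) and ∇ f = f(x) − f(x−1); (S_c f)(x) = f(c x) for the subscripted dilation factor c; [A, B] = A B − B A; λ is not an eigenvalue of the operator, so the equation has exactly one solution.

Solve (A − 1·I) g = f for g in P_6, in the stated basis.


the result is g(x) = -(8/3)x^6 + (1/4)x^5 - (255/128)x^4 - (4725/512)x^3 - (7935/4096)x^2 - (47859/8192)x + 22409/2048

write g with unknown coordinates in the stated basis and equate coefficients in (A − 1·I) g = f
solving from the highest basis element down gives g = -(8/3)x^6 + (1/4)x^5 - (255/128)x^4 - (4725/512)x^3 - (7935/4096)x^2 - (47859/8192)x + 22409/2048
check: A g = -(3/4)x^5 - (255/128)x^4 - (4725/512)x^3 - (7935/4096)x^2 - (47859/8192)x + 26505/2048
so A g − 1·g = (8/3)x^6 - x^5 + 2 = f ✓


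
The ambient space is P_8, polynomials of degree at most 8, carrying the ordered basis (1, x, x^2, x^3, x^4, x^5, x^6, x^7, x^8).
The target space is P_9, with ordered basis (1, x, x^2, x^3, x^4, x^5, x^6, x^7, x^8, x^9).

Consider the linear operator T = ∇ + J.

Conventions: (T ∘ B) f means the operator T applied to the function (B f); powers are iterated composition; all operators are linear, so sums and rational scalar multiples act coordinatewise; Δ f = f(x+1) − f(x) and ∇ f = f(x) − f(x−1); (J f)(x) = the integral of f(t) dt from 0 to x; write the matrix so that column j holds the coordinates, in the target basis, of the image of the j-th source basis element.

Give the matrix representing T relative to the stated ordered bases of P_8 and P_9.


the matrix is [[0, 1, -1, 1, -1, 1, -1, 1, -1]; [1, 0, 2, -3, 4, -5, 6, -7, 8]; [0, 1/2, 0, 3, -6, 10, -15, 21, -28]; [0, 0, 1/3, 0, 4, -10, 20, -35, 56]; [0, 0, 0, 1/4, 0, 5, -15, 35, -70]; [0, 0, 0, 0, 1/5, 0, 6, -21, 56]; [0, 0, 0, 0, 0, 1/6, 0, 7, -28]; [0, 0, 0, 0, 0, 0, 1/7, 0, 8]; [0, 0, 0, 0, 0, 0, 0, 1/8, 0]; [0, 0, 0, 0, 0, 0, 0, 0, 1/9]] (rows listed top to bottom)

image of 1: x
image of x: (1/2)x^2 + 1
image of x^2: (1/3)x^3 + 2x - 1
image of x^3: (1/4)x^4 + 3x^2 - 3x + 1
image of x^4: (1/5)x^5 + 4x^3 - 6x^2 + 4x - 1
image of x^5: (1/6)x^6 + 5x^4 - 10x^3 + 10x^2 - 5x + 1
image of x^6: (1/7)x^7 + 6x^5 - 15x^4 + 20x^3 - 15x^2 + 6x - 1
image of x^7: (1/8)x^8 + 7x^6 - 21x^5 + 35x^4 - 35x^3 + 21x^2 - 7x + 1
image of x^8: (1/9)x^9 + 8x^7 - 28x^6 + 56x^5 - 70x^4 + 56x^3 - 28x^2 + 8x - 1
each image's coordinates form column j of the matrix


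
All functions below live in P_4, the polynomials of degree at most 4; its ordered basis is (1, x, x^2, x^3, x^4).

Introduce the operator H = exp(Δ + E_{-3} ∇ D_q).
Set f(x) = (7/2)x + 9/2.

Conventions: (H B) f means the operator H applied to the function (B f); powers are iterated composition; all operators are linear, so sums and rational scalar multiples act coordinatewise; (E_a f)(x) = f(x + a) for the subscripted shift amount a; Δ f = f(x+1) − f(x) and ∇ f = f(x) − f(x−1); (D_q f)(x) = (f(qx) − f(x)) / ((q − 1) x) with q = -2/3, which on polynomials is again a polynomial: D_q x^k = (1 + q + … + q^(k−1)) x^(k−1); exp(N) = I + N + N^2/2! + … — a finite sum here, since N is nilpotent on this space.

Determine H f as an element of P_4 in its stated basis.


order-1 term: 7/2
the series for exp(Δ + E_{-3} ∇ D_q) f terminates at order 1
exp(Δ + E_{-3} ∇ D_q) f = (7/2)x + 8

the image equals g(x) = (7/2)x + 8


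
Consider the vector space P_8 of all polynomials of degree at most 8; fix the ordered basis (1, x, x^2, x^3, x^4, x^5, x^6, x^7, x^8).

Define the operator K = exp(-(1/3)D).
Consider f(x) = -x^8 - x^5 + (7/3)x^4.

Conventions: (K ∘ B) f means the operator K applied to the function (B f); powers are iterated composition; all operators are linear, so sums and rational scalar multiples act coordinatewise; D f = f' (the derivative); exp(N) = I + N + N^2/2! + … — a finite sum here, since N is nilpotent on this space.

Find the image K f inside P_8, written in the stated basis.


order-1 term: (8/3)x^7 + (5/3)x^4 - (28/9)x^3
order-2 term: -(28/9)x^6 - (10/9)x^3 + (14/9)x^2
order-3 term: (56/27)x^5 + (10/27)x^2 - (28/81)x
order-4 term: -(70/81)x^4 - (5/81)x + 7/243
order-5 term: (56/243)x^3 + 1/243
order-6 term: -(28/729)x^2
order-7 term: (8/2187)x
order-8 term: -1/6561
the series for exp(-(1/3)D) f terminates at order 8
exp(-(1/3)D) f = -x^8 + (8/3)x^7 - (28/9)x^6 + (29/27)x^5 + (254/81)x^4 - (970/243)x^3 + (1376/729)x^2 - (883/2187)x + 215/6561

g(x) = -x^8 + (8/3)x^7 - (28/9)x^6 + (29/27)x^5 + (254/81)x^4 - (970/243)x^3 + (1376/729)x^2 - (883/2187)x + 215/6561


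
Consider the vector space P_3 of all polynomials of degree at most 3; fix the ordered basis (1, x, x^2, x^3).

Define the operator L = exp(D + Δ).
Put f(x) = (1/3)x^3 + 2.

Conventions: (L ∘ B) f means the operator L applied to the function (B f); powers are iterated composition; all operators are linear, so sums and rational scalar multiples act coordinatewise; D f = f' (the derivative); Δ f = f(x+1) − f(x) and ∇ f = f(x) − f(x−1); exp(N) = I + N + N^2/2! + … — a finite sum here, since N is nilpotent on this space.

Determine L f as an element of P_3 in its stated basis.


the image equals g(x) = (1/3)x^3 + 2x^2 + 5x + 7

order-1 term: 2x^2 + x + 1/3
order-2 term: 4x + 2
order-3 term: 8/3
the series for exp(D + Δ) f terminates at order 3
exp(D + Δ) f = (1/3)x^3 + 2x^2 + 5x + 7


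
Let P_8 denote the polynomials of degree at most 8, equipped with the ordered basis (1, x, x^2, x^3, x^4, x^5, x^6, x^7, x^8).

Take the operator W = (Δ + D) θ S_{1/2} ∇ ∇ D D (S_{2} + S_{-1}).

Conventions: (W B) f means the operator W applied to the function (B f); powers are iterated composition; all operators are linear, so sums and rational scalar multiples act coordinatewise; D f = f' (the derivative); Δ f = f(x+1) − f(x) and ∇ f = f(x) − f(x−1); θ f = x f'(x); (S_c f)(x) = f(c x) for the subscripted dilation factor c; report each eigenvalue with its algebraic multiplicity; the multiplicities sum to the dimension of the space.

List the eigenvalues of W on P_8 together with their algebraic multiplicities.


image of 1: 0
image of x: 0
image of x^2: 0
image of x^3: 0
image of x^4: 0
image of x^5: 3720
image of x^6: 46800x - 35100
image of x^7: 240030x^2 - 520065x + 253365
image of x^8: 863520x^3 - 3238200x^2 + 4533480x - 1619100
the matrix is upper triangular; its diagonal is (0, 0, 0, 0, 0, 0, 0, 0, 0)
for a triangular matrix the eigenvalues are the diagonal entries, with algebraic multiplicity their repetition count

λ = 0 (multiplicity 9)


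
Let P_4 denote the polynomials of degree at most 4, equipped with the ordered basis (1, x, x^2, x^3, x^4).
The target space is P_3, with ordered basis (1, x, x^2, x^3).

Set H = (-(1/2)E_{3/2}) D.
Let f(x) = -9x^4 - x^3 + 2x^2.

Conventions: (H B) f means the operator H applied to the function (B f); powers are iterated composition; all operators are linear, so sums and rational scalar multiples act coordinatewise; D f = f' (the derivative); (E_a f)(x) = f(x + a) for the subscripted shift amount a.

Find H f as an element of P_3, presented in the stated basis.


the image equals g(x) = 18x^3 + (165/2)x^2 + 124x + 489/8

D f = -36x^3 - 3x^2 + 4x
E_{3/2} D f = -36x^3 - 165x^2 - 248x - 489/4
(-(1/2)E_{3/2}) D f = 18x^3 + (165/2)x^2 + 124x + 489/8


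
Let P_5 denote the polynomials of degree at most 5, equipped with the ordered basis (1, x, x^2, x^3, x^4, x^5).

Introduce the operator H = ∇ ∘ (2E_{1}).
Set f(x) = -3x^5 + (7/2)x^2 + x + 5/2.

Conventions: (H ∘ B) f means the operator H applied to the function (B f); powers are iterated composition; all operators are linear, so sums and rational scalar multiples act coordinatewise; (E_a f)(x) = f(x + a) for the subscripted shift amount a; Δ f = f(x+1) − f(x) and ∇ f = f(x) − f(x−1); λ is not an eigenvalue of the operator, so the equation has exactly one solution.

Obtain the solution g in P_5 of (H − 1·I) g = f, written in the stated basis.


g(x) = 3x^5 + 30x^4 + 300x^3 + (4433/2)x^2 + 10935x + 53933/2

write g with unknown coordinates in the stated basis and equate coefficients in (H − 1·I) g = f
solving from the highest basis element down gives g = 3x^5 + 30x^4 + 300x^3 + (4433/2)x^2 + 10935x + 53933/2
check: H g = 30x^4 + 300x^3 + 2220x^2 + 10936x + 26969
so H g − 1·g = -3x^5 + (7/2)x^2 + x + 5/2 = f ✓


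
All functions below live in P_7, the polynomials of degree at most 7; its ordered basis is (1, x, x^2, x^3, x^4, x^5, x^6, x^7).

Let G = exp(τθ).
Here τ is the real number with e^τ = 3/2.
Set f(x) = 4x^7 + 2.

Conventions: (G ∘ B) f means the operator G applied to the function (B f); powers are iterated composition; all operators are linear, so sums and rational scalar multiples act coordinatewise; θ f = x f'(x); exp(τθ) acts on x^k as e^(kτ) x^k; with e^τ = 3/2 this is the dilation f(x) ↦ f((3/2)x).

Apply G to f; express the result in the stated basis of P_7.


the image equals g(x) = (2187/32)x^7 + 2

exp(τθ) x^k = e^(kτ) x^k; with e^τ = 3/2 this sends x^k to (3/2)^k x^k
x^7 ↦ 2187/128 x^7
applying this coordinatewise to f: exp(τθ) f = (2187/32)x^7 + 2


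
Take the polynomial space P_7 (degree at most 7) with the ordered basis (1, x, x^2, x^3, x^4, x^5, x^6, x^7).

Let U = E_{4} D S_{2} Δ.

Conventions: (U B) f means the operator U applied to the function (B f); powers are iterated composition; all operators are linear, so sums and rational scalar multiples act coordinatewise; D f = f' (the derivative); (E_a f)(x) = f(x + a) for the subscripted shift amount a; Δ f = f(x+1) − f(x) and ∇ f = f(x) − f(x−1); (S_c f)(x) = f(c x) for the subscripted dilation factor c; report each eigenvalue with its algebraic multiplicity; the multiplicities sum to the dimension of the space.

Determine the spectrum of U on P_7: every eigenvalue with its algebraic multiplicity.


λ = 0 (multiplicity 8)

image of 1: 0
image of x: 0
image of x^2: 4
image of x^3: 24x + 102
image of x^4: 96x^2 + 816x + 1736
image of x^5: 320x^3 + 4080x^2 + 17360x + 24650
image of x^6: 960x^4 + 16320x^3 + 104160x^2 + 295800x + 315372
image of x^7: 2688x^5 + 57120x^4 + 486080x^3 + 2070600x^2 + 4415208x + 3770158
the matrix is upper triangular; its diagonal is (0, 0, 0, 0, 0, 0, 0, 0)
for a triangular matrix the eigenvalues are the diagonal entries, with algebraic multiplicity their repetition count


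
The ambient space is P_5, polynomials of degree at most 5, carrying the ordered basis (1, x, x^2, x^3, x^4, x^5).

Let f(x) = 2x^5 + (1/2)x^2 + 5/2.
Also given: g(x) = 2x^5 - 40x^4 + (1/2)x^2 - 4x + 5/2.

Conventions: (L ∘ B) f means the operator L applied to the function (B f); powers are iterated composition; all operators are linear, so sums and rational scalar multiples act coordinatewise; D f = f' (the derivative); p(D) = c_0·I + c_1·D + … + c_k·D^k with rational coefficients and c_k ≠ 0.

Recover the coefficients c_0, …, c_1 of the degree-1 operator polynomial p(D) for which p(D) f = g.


p(D) = I − 4·D, i.e. c_0 = 1, c_1 = -4

D^0 f = 2x^5 + (1/2)x^2 + 5/2
D^1 f = 10x^4 + x
matching coefficients of g against c_0 f + c_1 Df + … from the top degree down determines the c_i
solution: c_0 = 1, c_1 = -4


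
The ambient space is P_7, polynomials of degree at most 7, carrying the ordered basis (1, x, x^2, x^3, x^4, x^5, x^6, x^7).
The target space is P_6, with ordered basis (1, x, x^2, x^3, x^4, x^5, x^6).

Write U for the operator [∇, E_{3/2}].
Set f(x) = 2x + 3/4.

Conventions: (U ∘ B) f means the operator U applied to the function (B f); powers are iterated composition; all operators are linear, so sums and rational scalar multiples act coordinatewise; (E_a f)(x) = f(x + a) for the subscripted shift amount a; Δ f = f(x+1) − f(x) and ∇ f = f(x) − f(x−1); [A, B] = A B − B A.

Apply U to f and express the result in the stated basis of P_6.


E_{3/2} f = 2x + 15/4
∇ E_{3/2} f = 2
∇ f = 2
E_{3/2} ∇ f = 2
[∇, E_{3/2}] f = 0

the image equals g(x) = 0


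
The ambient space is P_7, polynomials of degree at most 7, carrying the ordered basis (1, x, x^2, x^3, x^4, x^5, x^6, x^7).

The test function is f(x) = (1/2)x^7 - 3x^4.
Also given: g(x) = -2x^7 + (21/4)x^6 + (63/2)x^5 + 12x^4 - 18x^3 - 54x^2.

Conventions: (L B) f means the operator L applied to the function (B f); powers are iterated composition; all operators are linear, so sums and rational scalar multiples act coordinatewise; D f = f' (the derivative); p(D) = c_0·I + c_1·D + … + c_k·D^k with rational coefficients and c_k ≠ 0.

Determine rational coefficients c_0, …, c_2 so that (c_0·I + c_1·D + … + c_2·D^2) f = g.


D^0 f = (1/2)x^7 - 3x^4
D^1 f = (7/2)x^6 - 12x^3
D^2 f = 21x^5 - 36x^2
matching coefficients of g against c_0 f + c_1 Df + … from the top degree down determines the c_i
solution: c_0 = -4, c_1 = 3/2, c_2 = 3/2

p(D) = -4·I + (3/2)·D + (3/2)·D^2, i.e. c_0 = -4, c_1 = 3/2, c_2 = 3/2


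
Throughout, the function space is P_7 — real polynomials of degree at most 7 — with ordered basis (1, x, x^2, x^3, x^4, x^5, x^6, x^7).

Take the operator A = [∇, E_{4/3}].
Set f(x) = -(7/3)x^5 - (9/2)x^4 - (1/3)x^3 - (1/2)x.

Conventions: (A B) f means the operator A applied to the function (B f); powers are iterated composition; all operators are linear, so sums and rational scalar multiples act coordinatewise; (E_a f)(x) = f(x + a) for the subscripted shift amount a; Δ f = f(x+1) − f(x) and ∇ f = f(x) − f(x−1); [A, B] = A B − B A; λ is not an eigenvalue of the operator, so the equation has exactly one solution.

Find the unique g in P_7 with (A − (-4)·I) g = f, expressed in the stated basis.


the result is g(x) = -(7/12)x^5 - (9/8)x^4 - (1/12)x^3 - (1/8)x

write g with unknown coordinates in the stated basis and equate coefficients in (A − (-4)·I) g = f
solving from the highest basis element down gives g = -(7/12)x^5 - (9/8)x^4 - (1/12)x^3 - (1/8)x
check: A g = 0
so A g − (-4)·g = -(7/3)x^5 - (9/2)x^4 - (1/3)x^3 - (1/2)x = f ✓


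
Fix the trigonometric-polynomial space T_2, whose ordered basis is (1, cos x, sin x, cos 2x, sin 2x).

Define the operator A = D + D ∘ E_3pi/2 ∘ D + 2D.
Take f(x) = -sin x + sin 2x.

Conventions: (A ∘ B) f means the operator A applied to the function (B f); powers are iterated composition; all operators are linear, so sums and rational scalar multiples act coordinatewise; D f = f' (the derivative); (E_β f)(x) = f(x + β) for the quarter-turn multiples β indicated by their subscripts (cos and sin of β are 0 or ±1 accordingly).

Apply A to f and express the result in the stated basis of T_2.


the result is g(x) = -4cos x + 6cos 2x + 4sin 2x

D f = -cos x + 2cos 2x
D f = -cos x + 2cos 2x
E_3pi/2 D f = -sin x - 2cos 2x
D E_3pi/2 D f = -cos x + 4sin 2x
D f = -cos x + 2cos 2x
(2D) f = -2cos x + 4cos 2x
(D + D ∘ E_3pi/2 ∘ D + 2D) f = -4cos x + 6cos 2x + 4sin 2x


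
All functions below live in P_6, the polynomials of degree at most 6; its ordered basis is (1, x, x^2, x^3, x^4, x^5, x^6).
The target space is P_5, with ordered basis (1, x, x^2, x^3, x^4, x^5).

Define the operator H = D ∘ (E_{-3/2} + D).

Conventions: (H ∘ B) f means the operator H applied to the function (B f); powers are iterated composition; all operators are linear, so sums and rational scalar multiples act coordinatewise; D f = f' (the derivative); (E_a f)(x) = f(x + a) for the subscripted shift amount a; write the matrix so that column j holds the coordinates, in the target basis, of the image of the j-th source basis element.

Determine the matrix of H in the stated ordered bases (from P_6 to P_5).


the matrix is [[0, 1, -1, 27/4, -27/2, 405/16, -729/16]; [0, 0, 2, -3, 27, -135/2, 1215/8]; [0, 0, 0, 3, -6, 135/2, -405/2]; [0, 0, 0, 0, 4, -10, 135]; [0, 0, 0, 0, 0, 5, -15]; [0, 0, 0, 0, 0, 0, 6]] (rows listed top to bottom)

image of 1: 0
image of x: 1
image of x^2: 2x - 1
image of x^3: 3x^2 - 3x + 27/4
image of x^4: 4x^3 - 6x^2 + 27x - 27/2
image of x^5: 5x^4 - 10x^3 + (135/2)x^2 - (135/2)x + 405/16
image of x^6: 6x^5 - 15x^4 + 135x^3 - (405/2)x^2 + (1215/8)x - 729/16
each image's coordinates form column j of the matrix


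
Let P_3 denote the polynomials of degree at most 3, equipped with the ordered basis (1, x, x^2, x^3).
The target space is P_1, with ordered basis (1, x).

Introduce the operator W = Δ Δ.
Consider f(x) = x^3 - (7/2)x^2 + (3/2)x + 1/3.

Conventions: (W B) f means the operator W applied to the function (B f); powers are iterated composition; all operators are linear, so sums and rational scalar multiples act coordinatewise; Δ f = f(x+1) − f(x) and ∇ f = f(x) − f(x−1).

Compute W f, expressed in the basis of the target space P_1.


Δ f = 3x^2 - 4x - 1
Δ Δ f = 6x - 1

the image equals g(x) = 6x - 1


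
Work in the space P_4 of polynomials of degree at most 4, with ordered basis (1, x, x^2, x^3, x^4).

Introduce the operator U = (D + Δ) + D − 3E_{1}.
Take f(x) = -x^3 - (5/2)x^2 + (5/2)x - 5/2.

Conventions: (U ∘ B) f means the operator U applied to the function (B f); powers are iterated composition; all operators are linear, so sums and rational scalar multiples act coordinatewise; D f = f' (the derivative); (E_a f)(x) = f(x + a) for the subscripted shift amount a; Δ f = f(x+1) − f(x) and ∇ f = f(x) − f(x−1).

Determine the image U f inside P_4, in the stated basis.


the image equals g(x) = 3x^3 + (15/2)x^2 - (3/2)x + 29/2

D f = -3x^2 - 5x + 5/2
Δ f = -3x^2 - 8x - 1
(D + Δ) f = -6x^2 - 13x + 3/2
D f = -3x^2 - 5x + 5/2
E_{1} f = -x^3 - (11/2)x^2 - (11/2)x - 7/2
(-3E_{1}) f = 3x^3 + (33/2)x^2 + (33/2)x + 21/2
((D + Δ) + D − 3E_{1}) f = 3x^3 + (15/2)x^2 - (3/2)x + 29/2


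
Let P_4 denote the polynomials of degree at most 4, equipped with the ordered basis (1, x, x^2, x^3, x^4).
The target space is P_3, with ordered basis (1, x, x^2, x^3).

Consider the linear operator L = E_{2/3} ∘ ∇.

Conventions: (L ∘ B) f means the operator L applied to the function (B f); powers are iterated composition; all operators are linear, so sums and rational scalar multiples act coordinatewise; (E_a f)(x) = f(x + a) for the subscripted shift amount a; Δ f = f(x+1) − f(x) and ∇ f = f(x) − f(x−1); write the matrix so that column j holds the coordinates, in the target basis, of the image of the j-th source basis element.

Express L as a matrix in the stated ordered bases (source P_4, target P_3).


the matrix is [[0, 1, 1/3, 1/3, 5/27]; [0, 0, 2, 1, 4/3]; [0, 0, 0, 3, 2]; [0, 0, 0, 0, 4]] (rows listed top to bottom)

image of 1: 0
image of x: 1
image of x^2: 2x + 1/3
image of x^3: 3x^2 + x + 1/3
image of x^4: 4x^3 + 2x^2 + (4/3)x + 5/27
each image's coordinates form column j of the matrix


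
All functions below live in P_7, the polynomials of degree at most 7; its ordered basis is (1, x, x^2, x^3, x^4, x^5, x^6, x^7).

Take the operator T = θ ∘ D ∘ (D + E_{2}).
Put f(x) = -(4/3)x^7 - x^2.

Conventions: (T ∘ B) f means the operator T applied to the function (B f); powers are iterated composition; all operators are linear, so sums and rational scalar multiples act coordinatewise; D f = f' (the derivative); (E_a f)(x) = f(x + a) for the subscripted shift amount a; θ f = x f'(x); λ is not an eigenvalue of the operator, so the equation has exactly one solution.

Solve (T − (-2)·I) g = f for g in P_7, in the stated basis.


write g with unknown coordinates in the stated basis and equate coefficients in (T − (-2)·I) g = f
solving from the highest basis element down gives g = -(2/3)x^7 + 14x^6 - 1960x^4 + 7840x^3 + (82879/2)x^2 - (135743/2)x
check: T g = -28x^6 + 3920x^4 - 15680x^3 - 82880x^2 + 135743x
so T g − (-2)·g = -(4/3)x^7 - x^2 = f ✓

g(x) = -(2/3)x^7 + 14x^6 - 1960x^4 + 7840x^3 + (82879/2)x^2 - (135743/2)x


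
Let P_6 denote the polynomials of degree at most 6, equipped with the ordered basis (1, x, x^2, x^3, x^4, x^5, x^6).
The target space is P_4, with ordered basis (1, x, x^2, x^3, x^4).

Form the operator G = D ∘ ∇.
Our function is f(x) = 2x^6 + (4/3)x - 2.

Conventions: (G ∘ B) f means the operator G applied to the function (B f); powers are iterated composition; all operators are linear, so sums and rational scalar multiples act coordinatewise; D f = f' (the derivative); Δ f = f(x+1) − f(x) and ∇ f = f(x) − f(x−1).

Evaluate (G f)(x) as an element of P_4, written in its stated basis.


the result is g(x) = 60x^4 - 120x^3 + 120x^2 - 60x + 12

∇ f = 12x^5 - 30x^4 + 40x^3 - 30x^2 + 12x - 2/3
D ∇ f = 60x^4 - 120x^3 + 120x^2 - 60x + 12


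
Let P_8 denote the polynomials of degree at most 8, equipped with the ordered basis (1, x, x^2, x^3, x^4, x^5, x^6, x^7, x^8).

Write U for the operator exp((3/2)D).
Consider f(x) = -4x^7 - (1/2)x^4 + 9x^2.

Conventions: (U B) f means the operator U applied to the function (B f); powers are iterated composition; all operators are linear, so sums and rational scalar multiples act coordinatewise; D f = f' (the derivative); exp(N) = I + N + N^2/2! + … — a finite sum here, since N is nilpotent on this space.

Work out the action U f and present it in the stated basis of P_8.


order-1 term: -42x^6 - 3x^3 + 27x
order-2 term: -189x^5 - (27/4)x^2 + 81/4
order-3 term: -(945/2)x^4 - (27/4)x
order-4 term: -(2835/4)x^3 - 81/32
order-5 term: -(5103/8)x^2
order-6 term: -(5103/16)x
order-7 term: -2187/32
the series for exp((3/2)D) f terminates at order 7
exp((3/2)D) f = -4x^7 - 42x^6 - 189x^5 - 473x^4 - (2847/4)x^3 - (5085/8)x^2 - (4779/16)x - 405/8

g(x) = -4x^7 - 42x^6 - 189x^5 - 473x^4 - (2847/4)x^3 - (5085/8)x^2 - (4779/16)x - 405/8


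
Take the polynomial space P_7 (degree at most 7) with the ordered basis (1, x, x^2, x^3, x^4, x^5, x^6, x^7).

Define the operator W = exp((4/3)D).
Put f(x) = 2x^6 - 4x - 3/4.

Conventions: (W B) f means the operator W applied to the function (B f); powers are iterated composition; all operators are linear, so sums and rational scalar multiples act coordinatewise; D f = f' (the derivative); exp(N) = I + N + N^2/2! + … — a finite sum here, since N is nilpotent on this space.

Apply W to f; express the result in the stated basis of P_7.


the image equals g(x) = 2x^6 + 16x^5 + (160/3)x^4 + (2560/27)x^3 + (2560/27)x^2 + (3772/81)x + 15029/2916

order-1 term: 16x^5 - 16/3
order-2 term: (160/3)x^4
order-3 term: (2560/27)x^3
order-4 term: (2560/27)x^2
order-5 term: (4096/81)x
order-6 term: 8192/729
the series for exp((4/3)D) f terminates at order 6
exp((4/3)D) f = 2x^6 + 16x^5 + (160/3)x^4 + (2560/27)x^3 + (2560/27)x^2 + (3772/81)x + 15029/2916


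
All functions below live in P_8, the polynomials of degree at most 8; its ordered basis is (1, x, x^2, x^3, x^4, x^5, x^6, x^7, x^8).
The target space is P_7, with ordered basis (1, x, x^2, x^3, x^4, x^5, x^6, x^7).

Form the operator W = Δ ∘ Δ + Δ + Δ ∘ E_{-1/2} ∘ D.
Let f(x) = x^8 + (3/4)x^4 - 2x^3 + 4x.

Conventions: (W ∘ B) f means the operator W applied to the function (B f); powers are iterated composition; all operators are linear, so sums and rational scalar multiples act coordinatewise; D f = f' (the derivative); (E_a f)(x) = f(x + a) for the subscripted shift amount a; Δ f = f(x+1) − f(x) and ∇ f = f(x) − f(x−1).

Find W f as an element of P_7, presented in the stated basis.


Δ f = 8x^7 + 28x^6 + 56x^5 + 70x^4 + 59x^3 + (53/2)x^2 + 5x + 15/4
Δ Δ f = 56x^6 + 336x^5 + 980x^4 + 1680x^3 + 1745x^2 + 1014x + 505/2
Δ f = 8x^7 + 28x^6 + 56x^5 + 70x^4 + 59x^3 + (53/2)x^2 + 5x + 15/4
D f = 8x^7 + 3x^3 - 6x^2 + 4
E_{-1/2} D f = 8x^7 - 28x^6 + 42x^5 - 35x^4 + (41/2)x^3 - (63/4)x^2 + (73/8)x + 33/16
Δ E_{-1/2} D f = 56x^6 + 70x^4 + (39/2)x^2 - 12x + 7/8
(Δ ∘ Δ + Δ + Δ ∘ E_{-1/2} ∘ D) f = 8x^7 + 140x^6 + 392x^5 + 1120x^4 + 1739x^3 + 1791x^2 + 1007x + 2057/8

the image equals g(x) = 8x^7 + 140x^6 + 392x^5 + 1120x^4 + 1739x^3 + 1791x^2 + 1007x + 2057/8


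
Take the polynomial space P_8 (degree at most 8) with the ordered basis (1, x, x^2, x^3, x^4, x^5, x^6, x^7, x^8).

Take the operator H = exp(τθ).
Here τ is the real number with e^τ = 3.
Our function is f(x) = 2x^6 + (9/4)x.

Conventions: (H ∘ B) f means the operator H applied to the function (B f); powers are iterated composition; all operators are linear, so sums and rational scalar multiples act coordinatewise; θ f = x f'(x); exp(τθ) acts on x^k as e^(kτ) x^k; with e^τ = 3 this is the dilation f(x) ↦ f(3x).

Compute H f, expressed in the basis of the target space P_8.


exp(τθ) x^k = e^(kτ) x^k; with e^τ = 3 this sends x^k to 3^k x^k
x ↦ 3 x
x^6 ↦ 729 x^6
applying this coordinatewise to f: exp(τθ) f = 1458x^6 + (27/4)x

g(x) = 1458x^6 + (27/4)x


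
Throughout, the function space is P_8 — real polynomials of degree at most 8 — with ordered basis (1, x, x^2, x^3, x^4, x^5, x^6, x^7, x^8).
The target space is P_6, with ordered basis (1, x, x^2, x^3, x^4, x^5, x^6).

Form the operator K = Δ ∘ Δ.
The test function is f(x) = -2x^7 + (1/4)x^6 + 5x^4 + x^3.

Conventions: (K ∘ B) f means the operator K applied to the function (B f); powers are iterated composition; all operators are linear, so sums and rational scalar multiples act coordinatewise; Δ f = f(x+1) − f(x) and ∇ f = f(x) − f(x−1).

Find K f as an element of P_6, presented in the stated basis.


g(x) = -84x^5 - (825/2)x^4 - 950x^3 - (2295/2)x^2 - 697x - 321/2

Δ f = -14x^6 - (81/2)x^5 - (265/4)x^4 - 45x^3 - (21/4)x^2 + (21/2)x + 17/4
Δ Δ f = -84x^5 - (825/2)x^4 - 950x^3 - (2295/2)x^2 - 697x - 321/2


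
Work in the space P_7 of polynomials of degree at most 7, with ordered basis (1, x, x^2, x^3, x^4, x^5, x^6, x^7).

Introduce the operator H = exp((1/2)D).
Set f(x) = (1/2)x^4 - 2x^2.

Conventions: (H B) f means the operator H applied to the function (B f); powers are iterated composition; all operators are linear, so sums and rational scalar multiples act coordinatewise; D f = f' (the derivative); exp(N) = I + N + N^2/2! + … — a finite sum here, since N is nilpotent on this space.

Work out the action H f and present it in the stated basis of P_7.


order-1 term: x^3 - 2x
order-2 term: (3/4)x^2 - 1/2
order-3 term: (1/4)x
order-4 term: 1/32
the series for exp((1/2)D) f terminates at order 4
exp((1/2)D) f = (1/2)x^4 + x^3 - (5/4)x^2 - (7/4)x - 15/32

the image equals g(x) = (1/2)x^4 + x^3 - (5/4)x^2 - (7/4)x - 15/32


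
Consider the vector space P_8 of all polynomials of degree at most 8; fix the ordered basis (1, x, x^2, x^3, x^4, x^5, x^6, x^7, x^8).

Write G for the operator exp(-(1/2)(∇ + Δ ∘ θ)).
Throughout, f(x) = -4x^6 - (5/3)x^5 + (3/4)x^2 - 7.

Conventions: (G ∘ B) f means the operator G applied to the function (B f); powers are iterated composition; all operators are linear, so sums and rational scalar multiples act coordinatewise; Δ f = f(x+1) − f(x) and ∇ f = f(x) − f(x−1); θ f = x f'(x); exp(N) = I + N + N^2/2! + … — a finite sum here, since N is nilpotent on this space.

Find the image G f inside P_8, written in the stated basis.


g(x) = -4x^6 + (247/3)x^5 - 455x^4 + (2095/3)x^3 - (2467/4)x^2 + (13931/12)x - 7685/24

order-1 term: 84x^5 + 175x^4 + (940/3)x^3 + 200x^2 + (1181/12)x + 117/8
order-2 term: -630x^4 - 1715x^3 - (5975/2)x^2 - 2065x - 16075/24
order-3 term: 2100x^3 + 5320x^2 + (13605/2)x + 31735/12
order-4 term: -3150x^2 - 5565x - 27325/8
order-5 term: 1890x + 1428
order-6 term: -315
the series for exp(-(1/2)(∇ + Δ ∘ θ)) f terminates at order 6
exp(-(1/2)(∇ + Δ ∘ θ)) f = -4x^6 + (247/3)x^5 - 455x^4 + (2095/3)x^3 - (2467/4)x^2 + (13931/12)x - 7685/24


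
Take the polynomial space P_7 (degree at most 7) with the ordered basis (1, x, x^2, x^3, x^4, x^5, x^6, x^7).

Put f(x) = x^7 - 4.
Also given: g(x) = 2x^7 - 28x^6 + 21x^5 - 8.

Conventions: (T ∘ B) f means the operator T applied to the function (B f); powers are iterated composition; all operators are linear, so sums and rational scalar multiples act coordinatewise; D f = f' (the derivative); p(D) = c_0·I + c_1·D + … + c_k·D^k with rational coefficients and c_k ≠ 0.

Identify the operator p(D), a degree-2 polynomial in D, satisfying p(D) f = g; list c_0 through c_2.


p(D) = 2·I − 4·D + (1/2)·D^2, i.e. c_0 = 2, c_1 = -4, c_2 = 1/2

D^0 f = x^7 - 4
D^1 f = 7x^6
D^2 f = 42x^5
matching coefficients of g against c_0 f + c_1 Df + … from the top degree down determines the c_i
solution: c_0 = 2, c_1 = -4, c_2 = 1/2


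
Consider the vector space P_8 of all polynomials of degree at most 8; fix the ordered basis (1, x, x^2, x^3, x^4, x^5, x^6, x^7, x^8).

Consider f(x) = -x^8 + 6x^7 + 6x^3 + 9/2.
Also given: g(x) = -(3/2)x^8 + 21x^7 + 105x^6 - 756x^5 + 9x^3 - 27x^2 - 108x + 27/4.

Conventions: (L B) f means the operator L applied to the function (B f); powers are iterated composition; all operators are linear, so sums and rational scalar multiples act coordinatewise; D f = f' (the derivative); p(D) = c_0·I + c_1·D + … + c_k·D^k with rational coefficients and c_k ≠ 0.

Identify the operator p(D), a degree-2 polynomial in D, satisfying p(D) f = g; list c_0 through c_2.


D^0 f = -x^8 + 6x^7 + 6x^3 + 9/2
D^1 f = -8x^7 + 42x^6 + 18x^2
D^2 f = -56x^6 + 252x^5 + 36x
matching coefficients of g against c_0 f + c_1 Df + … from the top degree down determines the c_i
solution: c_0 = 3/2, c_1 = -3/2, c_2 = -3

p(D) = (3/2)·I − (3/2)·D − 3·D^2, i.e. c_0 = 3/2, c_1 = -3/2, c_2 = -3


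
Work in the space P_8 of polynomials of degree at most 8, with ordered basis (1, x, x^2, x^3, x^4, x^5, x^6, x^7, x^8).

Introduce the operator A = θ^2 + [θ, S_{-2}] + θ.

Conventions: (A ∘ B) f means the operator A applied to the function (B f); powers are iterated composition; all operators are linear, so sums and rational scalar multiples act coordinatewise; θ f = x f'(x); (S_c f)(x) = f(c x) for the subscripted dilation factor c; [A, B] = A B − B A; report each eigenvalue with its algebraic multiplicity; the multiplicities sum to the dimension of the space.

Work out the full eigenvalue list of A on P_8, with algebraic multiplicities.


image of 1: 0
image of x: 2x
image of x^2: 6x^2
image of x^3: 12x^3
image of x^4: 20x^4
image of x^5: 30x^5
image of x^6: 42x^6
image of x^7: 56x^7
image of x^8: 72x^8
the matrix is upper triangular; its diagonal is (0, 2, 6, 12, 20, 30, 42, 56, 72)
for a triangular matrix the eigenvalues are the diagonal entries, with algebraic multiplicity their repetition count

λ = 0 (multiplicity 1), λ = 2 (multiplicity 1), λ = 6 (multiplicity 1), λ = 12 (multiplicity 1), λ = 20 (multiplicity 1), λ = 30 (multiplicity 1), λ = 42 (multiplicity 1), λ = 56 (multiplicity 1), λ = 72 (multiplicity 1)


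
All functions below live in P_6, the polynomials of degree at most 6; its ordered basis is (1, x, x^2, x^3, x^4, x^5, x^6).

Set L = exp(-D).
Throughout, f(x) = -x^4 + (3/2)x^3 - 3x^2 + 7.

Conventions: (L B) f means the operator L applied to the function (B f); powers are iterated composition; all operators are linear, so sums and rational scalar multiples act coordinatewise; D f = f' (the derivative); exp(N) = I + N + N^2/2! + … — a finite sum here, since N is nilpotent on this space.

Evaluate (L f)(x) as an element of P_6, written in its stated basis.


the result is g(x) = -x^4 + (11/2)x^3 - (27/2)x^2 + (29/2)x + 3/2

order-1 term: 4x^3 - (9/2)x^2 + 6x
order-2 term: -6x^2 + (9/2)x - 3
order-3 term: 4x - 3/2
order-4 term: -1
the series for exp(-D) f terminates at order 4
exp(-D) f = -x^4 + (11/2)x^3 - (27/2)x^2 + (29/2)x + 3/2


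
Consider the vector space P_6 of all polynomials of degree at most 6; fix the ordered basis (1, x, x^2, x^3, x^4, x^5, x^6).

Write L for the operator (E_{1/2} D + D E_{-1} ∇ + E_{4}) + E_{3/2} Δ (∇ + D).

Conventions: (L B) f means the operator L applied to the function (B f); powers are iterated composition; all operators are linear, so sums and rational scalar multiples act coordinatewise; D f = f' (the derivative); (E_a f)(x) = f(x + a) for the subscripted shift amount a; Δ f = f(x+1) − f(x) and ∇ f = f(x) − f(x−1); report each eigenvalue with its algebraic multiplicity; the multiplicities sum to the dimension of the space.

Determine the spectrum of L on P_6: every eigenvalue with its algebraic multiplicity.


image of 1: 1
image of x: x + 5
image of x^2: x^2 + 10x + 23
image of x^3: x^3 + 15x^2 + 69x + 307/4
image of x^4: x^4 + 20x^3 + 138x^2 + 307x + 725/2
image of x^5: x^5 + 25x^4 + 230x^3 + (1535/2)x^2 + (3625/2)x + 19229/16
image of x^6: x^6 + 30x^5 + 345x^4 + 1535x^3 + (10875/2)x^2 + (57687/8)x + 80703/16
the matrix is upper triangular; its diagonal is (1, 1, 1, 1, 1, 1, 1)
for a triangular matrix the eigenvalues are the diagonal entries, with algebraic multiplicity their repetition count

λ = 1 (multiplicity 7)
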